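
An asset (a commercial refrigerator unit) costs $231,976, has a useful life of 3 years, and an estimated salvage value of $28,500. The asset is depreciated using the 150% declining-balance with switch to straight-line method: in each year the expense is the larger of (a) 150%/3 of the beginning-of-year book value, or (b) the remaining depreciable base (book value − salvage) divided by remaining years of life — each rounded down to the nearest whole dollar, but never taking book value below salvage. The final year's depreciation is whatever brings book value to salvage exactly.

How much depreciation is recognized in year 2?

$57,994

Depreciable base = $231,976 − $28,500 = $203,476.
Year 1: DB = ⌊$231,976 × 150%/3⌋ = $115,988; SL = ⌊$203,476/3⌋ = $67,825 → take DB $115,988. Book value $115,988.
Year 2: DB = ⌊$115,988 × 150%/3⌋ = $57,994; SL = ⌊$87,488/2⌋ = $43,744 → take DB $57,994. Book value $57,994.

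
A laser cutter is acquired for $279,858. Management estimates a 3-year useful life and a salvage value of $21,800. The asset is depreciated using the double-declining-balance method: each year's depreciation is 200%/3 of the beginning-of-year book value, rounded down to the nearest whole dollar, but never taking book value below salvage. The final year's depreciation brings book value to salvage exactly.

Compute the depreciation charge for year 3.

Depreciable base = $279,858 − $21,800 = $258,058.
Year 1: ⌊$279,858 × 200%/3⌋ = $186,572. Book value $93,286.
Year 2: ⌊$93,286 × 200%/3⌋ = $62,190. Book value $31,096.
Year 3 (final): $31,096 − $21,800 = $9,296. Book value $21,800.

$9,296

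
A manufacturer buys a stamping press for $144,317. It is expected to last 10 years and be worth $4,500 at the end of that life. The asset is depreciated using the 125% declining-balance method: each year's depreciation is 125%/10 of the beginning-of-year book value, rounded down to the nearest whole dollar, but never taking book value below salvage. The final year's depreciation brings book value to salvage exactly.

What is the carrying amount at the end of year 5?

Depreciable base = $144,317 − $4,500 = $139,817.
Year 1: ⌊$144,317 × 125%/10⌋ = $18,039. Book value $126,278.
Year 2: ⌊$126,278 × 125%/10⌋ = $15,784. Book value $110,494.
Year 3: ⌊$110,494 × 125%/10⌋ = $13,811. Book value $96,683.
Year 4: ⌊$96,683 × 125%/10⌋ = $12,085. Book value $84,598.
Year 5: ⌊$84,598 × 125%/10⌋ = $10,574. Book value $74,024.

$74,024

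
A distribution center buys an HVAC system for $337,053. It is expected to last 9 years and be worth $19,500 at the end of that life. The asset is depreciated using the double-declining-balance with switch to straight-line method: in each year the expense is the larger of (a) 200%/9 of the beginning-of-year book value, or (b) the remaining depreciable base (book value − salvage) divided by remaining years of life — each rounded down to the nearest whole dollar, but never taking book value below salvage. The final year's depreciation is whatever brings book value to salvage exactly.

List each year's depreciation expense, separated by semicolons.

$74,900; $58,256; $45,310; $35,241; $27,410; $21,319; $18,372; $18,372; $18,373

Depreciable base = $337,053 − $19,500 = $317,553.
Year 1: DB = ⌊$337,053 × 200%/9⌋ = $74,900; SL = ⌊$317,553/9⌋ = $35,283 → take DB $74,900. Book value $262,153.
Year 2: DB = ⌊$262,153 × 200%/9⌋ = $58,256; SL = ⌊$242,653/8⌋ = $30,331 → take DB $58,256. Book value $203,897.
Year 3: DB = ⌊$203,897 × 200%/9⌋ = $45,310; SL = ⌊$184,397/7⌋ = $26,342 → take DB $45,310. Book value $158,587.
Year 4: DB = ⌊$158,587 × 200%/9⌋ = $35,241; SL = ⌊$139,087/6⌋ = $23,181 → take DB $35,241. Book value $123,346.
Year 5: DB = ⌊$123,346 × 200%/9⌋ = $27,410; SL = ⌊$103,846/5⌋ = $20,769 → take DB $27,410. Book value $95,936.
Year 6: DB = ⌊$95,936 × 200%/9⌋ = $21,319; SL = ⌊$76,436/4⌋ = $19,109 → take DB $21,319. Book value $74,617.
Year 7: DB = ⌊$74,617 × 200%/9⌋ = $16,581; SL = ⌊$55,117/3⌋ = $18,372 → take SL $18,372. Book value $56,245.
Year 8: DB = ⌊$56,245 × 200%/9⌋ = $12,498; SL = ⌊$36,745/2⌋ = $18,372 → take SL $18,372. Book value $37,873.
Year 9 (final): $37,873 − $19,500 = $18,373. Book value $19,500.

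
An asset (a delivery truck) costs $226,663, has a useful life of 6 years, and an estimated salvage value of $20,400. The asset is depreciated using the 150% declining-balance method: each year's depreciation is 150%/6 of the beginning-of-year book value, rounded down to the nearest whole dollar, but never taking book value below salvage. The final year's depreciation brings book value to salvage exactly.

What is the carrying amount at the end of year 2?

Depreciable base = $226,663 − $20,400 = $206,263.
Year 1: ⌊$226,663 × 150%/6⌋ = $56,665. Book value $169,998.
Year 2: ⌊$169,998 × 150%/6⌋ = $42,499. Book value $127,499.

$127,499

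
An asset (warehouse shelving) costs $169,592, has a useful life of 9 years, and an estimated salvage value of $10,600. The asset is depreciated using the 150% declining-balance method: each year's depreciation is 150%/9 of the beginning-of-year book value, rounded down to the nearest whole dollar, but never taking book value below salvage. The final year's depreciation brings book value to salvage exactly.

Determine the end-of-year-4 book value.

Depreciable base = $169,592 − $10,600 = $158,992.
Year 1: ⌊$169,592 × 150%/9⌋ = $28,265. Book value $141,327.
Year 2: ⌊$141,327 × 150%/9⌋ = $23,554. Book value $117,773.
Year 3: ⌊$117,773 × 150%/9⌋ = $19,628. Book value $98,145.
Year 4: ⌊$98,145 × 150%/9⌋ = $16,357. Book value $81,788.

$81,788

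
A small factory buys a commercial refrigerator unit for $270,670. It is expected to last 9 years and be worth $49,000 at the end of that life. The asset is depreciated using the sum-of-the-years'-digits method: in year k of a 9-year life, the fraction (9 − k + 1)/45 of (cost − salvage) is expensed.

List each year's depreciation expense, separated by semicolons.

$44,334; $39,408; $34,482; $29,556; $24,630; $19,704; $14,778; $9,852; $4,926

Depreciable base = $270,670 − $49,000 = $221,670.
Sum of the years' digits = 9+8+7+6+5+4+3+2+1 = 45.
Year 1: $221,670 × 9/45 = $44,334. Book value $226,336.
Year 2: $221,670 × 8/45 = $39,408. Book value $186,928.
Year 3: $221,670 × 7/45 = $34,482. Book value $152,446.
Year 4: $221,670 × 6/45 = $29,556. Book value $122,890.
Year 5: $221,670 × 5/45 = $24,630. Book value $98,260.
Year 6: $221,670 × 4/45 = $19,704. Book value $78,556.
Year 7: $221,670 × 3/45 = $14,778. Book value $63,778.
Year 8: $221,670 × 2/45 = $9,852. Book value $53,926.
Year 9: $221,670 × 1/45 = $4,926. Book value $49,000.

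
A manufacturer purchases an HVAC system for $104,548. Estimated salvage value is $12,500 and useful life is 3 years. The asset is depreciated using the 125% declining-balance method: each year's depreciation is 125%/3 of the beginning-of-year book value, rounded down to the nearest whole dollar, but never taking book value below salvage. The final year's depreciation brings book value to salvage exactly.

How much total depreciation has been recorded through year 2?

$68,972

Depreciable base = $104,548 − $12,500 = $92,048.
Year 1: ⌊$104,548 × 125%/3⌋ = $43,561. Book value $60,987.
Year 2: ⌊$60,987 × 125%/3⌋ = $25,411. Book value $35,576.
Accumulated through year 2 = $104,548 − $35,576 = $68,972.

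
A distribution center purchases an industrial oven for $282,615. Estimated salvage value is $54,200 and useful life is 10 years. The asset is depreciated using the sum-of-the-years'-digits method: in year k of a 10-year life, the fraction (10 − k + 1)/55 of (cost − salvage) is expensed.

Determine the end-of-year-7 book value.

Depreciable base = $282,615 − $54,200 = $228,415.
Sum of the years' digits = 10+9+8+7+6+5+4+3+2+1 = 55.
Year 1: $228,415 × 10/55 = $41,530. Book value $241,085.
Year 2: $228,415 × 9/55 = $37,377. Book value $203,708.
Year 3: $228,415 × 8/55 = $33,224. Book value $170,484.
Year 4: $228,415 × 7/55 = $29,071. Book value $141,413.
Year 5: $228,415 × 6/55 = $24,918. Book value $116,495.
Year 6: $228,415 × 5/55 = $20,765. Book value $95,730.
Year 7: $228,415 × 4/55 = $16,612. Book value $79,118.

$79,118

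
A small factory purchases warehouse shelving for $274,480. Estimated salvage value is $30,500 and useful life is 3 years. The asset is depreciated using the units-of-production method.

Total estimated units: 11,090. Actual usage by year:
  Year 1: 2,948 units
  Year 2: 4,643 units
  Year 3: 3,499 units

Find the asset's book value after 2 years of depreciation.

$107,478

Depreciable base = $274,480 − $30,500 = $243,980.
Rate = $243,980 / 11,090 units = $22 per unit.
Year 1: 2,948 × $22 = $64,856. Book value $209,624.
Year 2: 4,643 × $22 = $102,146. Book value $107,478.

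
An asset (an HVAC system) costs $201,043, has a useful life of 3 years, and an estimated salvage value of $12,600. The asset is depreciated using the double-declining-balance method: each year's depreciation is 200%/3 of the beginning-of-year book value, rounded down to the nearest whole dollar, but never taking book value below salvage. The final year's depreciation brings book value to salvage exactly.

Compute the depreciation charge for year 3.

$9,739

Depreciable base = $201,043 − $12,600 = $188,443.
Year 1: ⌊$201,043 × 200%/3⌋ = $134,028. Book value $67,015.
Year 2: ⌊$67,015 × 200%/3⌋ = $44,676. Book value $22,339.
Year 3 (final): $22,339 − $12,600 = $9,739. Book value $12,600.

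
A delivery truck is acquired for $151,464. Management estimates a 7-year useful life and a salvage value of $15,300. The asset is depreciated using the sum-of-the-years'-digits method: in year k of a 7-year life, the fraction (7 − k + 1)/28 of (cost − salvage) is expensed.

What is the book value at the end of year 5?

$29,889

Depreciable base = $151,464 − $15,300 = $136,164.
Sum of the years' digits = 7+6+5+4+3+2+1 = 28.
Year 1: $136,164 × 7/28 = $34,041. Book value $117,423.
Year 2: $136,164 × 6/28 = $29,178. Book value $88,245.
Year 3: $136,164 × 5/28 = $24,315. Book value $63,930.
Year 4: $136,164 × 4/28 = $19,452. Book value $44,478.
Year 5: $136,164 × 3/28 = $14,589. Book value $29,889.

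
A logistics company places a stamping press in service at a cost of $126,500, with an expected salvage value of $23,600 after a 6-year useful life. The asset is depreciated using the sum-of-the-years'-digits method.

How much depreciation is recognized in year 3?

$19,600

Depreciable base = $126,500 − $23,600 = $102,900.
Sum of the years' digits = 6+5+4+3+2+1 = 21.
Year 1: $102,900 × 6/21 = $29,400. Book value $97,100.
Year 2: $102,900 × 5/21 = $24,500. Book value $72,600.
Year 3: $102,900 × 4/21 = $19,600. Book value $53,000.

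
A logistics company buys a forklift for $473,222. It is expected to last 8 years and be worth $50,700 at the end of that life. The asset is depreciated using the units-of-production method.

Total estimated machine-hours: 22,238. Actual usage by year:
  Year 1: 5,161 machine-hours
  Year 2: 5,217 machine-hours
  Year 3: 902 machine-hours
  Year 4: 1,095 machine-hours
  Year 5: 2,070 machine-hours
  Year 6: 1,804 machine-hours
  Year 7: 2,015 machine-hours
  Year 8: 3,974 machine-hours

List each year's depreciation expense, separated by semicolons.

$98,059; $99,123; $17,138; $20,805; $39,330; $34,276; $38,285; $75,506

Depreciable base = $473,222 − $50,700 = $422,522.
Rate = $422,522 / 22,238 machine-hours = $19 per machine-hour.
Year 1: 5,161 × $19 = $98,059. Book value $375,163.
Year 2: 5,217 × $19 = $99,123. Book value $276,040.
Year 3: 902 × $19 = $17,138. Book value $258,902.
Year 4: 1,095 × $19 = $20,805. Book value $238,097.
Year 5: 2,070 × $19 = $39,330. Book value $198,767.
Year 6: 1,804 × $19 = $34,276. Book value $164,491.
Year 7: 2,015 × $19 = $38,285. Book value $126,206.
Year 8: 3,974 × $19 = $75,506. Book value $50,700.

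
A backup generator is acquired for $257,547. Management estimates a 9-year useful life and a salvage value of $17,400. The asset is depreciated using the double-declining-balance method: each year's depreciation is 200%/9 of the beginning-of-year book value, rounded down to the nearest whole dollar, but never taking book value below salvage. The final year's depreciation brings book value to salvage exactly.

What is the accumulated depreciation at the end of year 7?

$213,200

Depreciable base = $257,547 − $17,400 = $240,147.
Year 1: ⌊$257,547 × 200%/9⌋ = $57,232. Book value $200,315.
Year 2: ⌊$200,315 × 200%/9⌋ = $44,514. Book value $155,801.
Year 3: ⌊$155,801 × 200%/9⌋ = $34,622. Book value $121,179.
Year 4: ⌊$121,179 × 200%/9⌋ = $26,928. Book value $94,251.
Year 5: ⌊$94,251 × 200%/9⌋ = $20,944. Book value $73,307.
Year 6: ⌊$73,307 × 200%/9⌋ = $16,290. Book value $57,017.
Year 7: ⌊$57,017 × 200%/9⌋ = $12,670. Book value $44,347.
Accumulated through year 7 = $257,547 − $44,347 = $213,200.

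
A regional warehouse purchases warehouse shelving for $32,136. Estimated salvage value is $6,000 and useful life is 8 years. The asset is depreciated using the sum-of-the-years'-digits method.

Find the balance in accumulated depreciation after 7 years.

Depreciable base = $32,136 − $6,000 = $26,136.
Sum of the years' digits = 8+7+6+5+4+3+2+1 = 36.
Year 1: $26,136 × 8/36 = $5,808. Book value $26,328.
Year 2: $26,136 × 7/36 = $5,082. Book value $21,246.
Year 3: $26,136 × 6/36 = $4,356. Book value $16,890.
Year 4: $26,136 × 5/36 = $3,630. Book value $13,260.
Year 5: $26,136 × 4/36 = $2,904. Book value $10,356.
Year 6: $26,136 × 3/36 = $2,178. Book value $8,178.
Year 7: $26,136 × 2/36 = $1,452. Book value $6,726.
Accumulated through year 7 = $32,136 − $6,726 = $25,410.

$25,410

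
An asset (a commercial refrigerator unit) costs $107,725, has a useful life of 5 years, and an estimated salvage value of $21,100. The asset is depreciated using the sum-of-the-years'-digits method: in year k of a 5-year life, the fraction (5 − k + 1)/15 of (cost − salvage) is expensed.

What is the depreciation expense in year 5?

Depreciable base = $107,725 − $21,100 = $86,625.
Sum of the years' digits = 5+4+3+2+1 = 15.
Year 1: $86,625 × 5/15 = $28,875. Book value $78,850.
Year 2: $86,625 × 4/15 = $23,100. Book value $55,750.
Year 3: $86,625 × 3/15 = $17,325. Book value $38,425.
Year 4: $86,625 × 2/15 = $11,550. Book value $26,875.
Year 5: $86,625 × 1/15 = $5,775. Book value $21,100.

$5,775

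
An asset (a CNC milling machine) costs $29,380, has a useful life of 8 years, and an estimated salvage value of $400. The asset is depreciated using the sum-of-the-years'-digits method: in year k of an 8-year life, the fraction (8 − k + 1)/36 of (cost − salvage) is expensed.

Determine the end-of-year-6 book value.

$2,815

Depreciable base = $29,380 − $400 = $28,980.
Sum of the years' digits = 8+7+6+5+4+3+2+1 = 36.
Year 1: $28,980 × 8/36 = $6,440. Book value $22,940.
Year 2: $28,980 × 7/36 = $5,635. Book value $17,305.
Year 3: $28,980 × 6/36 = $4,830. Book value $12,475.
Year 4: $28,980 × 5/36 = $4,025. Book value $8,450.
Year 5: $28,980 × 4/36 = $3,220. Book value $5,230.
Year 6: $28,980 × 3/36 = $2,415. Book value $2,815.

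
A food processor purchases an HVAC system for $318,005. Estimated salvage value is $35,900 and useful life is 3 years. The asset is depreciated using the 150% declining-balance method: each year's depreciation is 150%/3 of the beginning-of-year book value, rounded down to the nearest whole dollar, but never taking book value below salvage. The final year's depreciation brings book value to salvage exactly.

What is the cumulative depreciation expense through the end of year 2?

Depreciable base = $318,005 − $35,900 = $282,105.
Year 1: ⌊$318,005 × 150%/3⌋ = $159,002. Book value $159,003.
Year 2: ⌊$159,003 × 150%/3⌋ = $79,501. Book value $79,502.
Accumulated through year 2 = $318,005 − $79,502 = $238,503.

$238,503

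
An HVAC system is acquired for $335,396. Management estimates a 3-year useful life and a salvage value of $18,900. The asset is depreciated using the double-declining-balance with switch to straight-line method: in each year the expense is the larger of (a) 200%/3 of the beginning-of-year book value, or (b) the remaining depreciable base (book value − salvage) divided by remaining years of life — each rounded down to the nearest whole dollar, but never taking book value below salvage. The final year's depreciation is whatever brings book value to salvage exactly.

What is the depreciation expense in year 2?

Depreciable base = $335,396 − $18,900 = $316,496.
Year 1: DB = ⌊$335,396 × 200%/3⌋ = $223,597; SL = ⌊$316,496/3⌋ = $105,498 → take DB $223,597. Book value $111,799.
Year 2: DB = ⌊$111,799 × 200%/3⌋ = $74,532; SL = ⌊$92,899/2⌋ = $46,449 → take DB $74,532. Book value $37,267.

$74,532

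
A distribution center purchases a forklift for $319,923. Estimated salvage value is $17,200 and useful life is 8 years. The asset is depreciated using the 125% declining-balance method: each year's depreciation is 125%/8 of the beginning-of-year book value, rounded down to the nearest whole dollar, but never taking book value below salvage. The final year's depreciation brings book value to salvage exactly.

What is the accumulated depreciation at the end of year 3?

Depreciable base = $319,923 − $17,200 = $302,723.
Year 1: ⌊$319,923 × 125%/8⌋ = $49,987. Book value $269,936.
Year 2: ⌊$269,936 × 125%/8⌋ = $42,177. Book value $227,759.
Year 3: ⌊$227,759 × 125%/8⌋ = $35,587. Book value $192,172.
Accumulated through year 3 = $319,923 − $192,172 = $127,751.

$127,751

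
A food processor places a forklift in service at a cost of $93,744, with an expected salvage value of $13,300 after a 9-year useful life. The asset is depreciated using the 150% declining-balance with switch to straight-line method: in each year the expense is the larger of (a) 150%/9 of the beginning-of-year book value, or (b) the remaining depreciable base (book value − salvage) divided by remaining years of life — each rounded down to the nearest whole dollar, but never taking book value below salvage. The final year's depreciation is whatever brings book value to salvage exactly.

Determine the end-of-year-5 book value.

$37,675

Depreciable base = $93,744 − $13,300 = $80,444.
Year 1: DB = ⌊$93,744 × 150%/9⌋ = $15,624; SL = ⌊$80,444/9⌋ = $8,938 → take DB $15,624. Book value $78,120.
Year 2: DB = ⌊$78,120 × 150%/9⌋ = $13,020; SL = ⌊$64,820/8⌋ = $8,102 → take DB $13,020. Book value $65,100.
Year 3: DB = ⌊$65,100 × 150%/9⌋ = $10,850; SL = ⌊$51,800/7⌋ = $7,400 → take DB $10,850. Book value $54,250.
Year 4: DB = ⌊$54,250 × 150%/9⌋ = $9,041; SL = ⌊$40,950/6⌋ = $6,825 → take DB $9,041. Book value $45,209.
Year 5: DB = ⌊$45,209 × 150%/9⌋ = $7,534; SL = ⌊$31,909/5⌋ = $6,381 → take DB $7,534. Book value $37,675.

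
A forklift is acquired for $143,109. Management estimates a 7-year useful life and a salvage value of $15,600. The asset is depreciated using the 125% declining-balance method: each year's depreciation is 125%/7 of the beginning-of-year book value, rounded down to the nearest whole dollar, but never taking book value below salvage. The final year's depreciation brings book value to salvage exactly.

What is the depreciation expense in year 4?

Depreciable base = $143,109 − $15,600 = $127,509.
Year 1: ⌊$143,109 × 125%/7⌋ = $25,555. Book value $117,554.
Year 2: ⌊$117,554 × 125%/7⌋ = $20,991. Book value $96,563.
Year 3: ⌊$96,563 × 125%/7⌋ = $17,243. Book value $79,320.
Year 4: ⌊$79,320 × 125%/7⌋ = $14,164. Book value $65,156.

$14,164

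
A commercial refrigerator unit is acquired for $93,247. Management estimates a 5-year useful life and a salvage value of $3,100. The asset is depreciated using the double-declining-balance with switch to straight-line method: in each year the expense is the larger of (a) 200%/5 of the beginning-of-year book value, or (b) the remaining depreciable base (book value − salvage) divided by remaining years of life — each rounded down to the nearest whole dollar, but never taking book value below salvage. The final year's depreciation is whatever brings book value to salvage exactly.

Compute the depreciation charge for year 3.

$13,428

Depreciable base = $93,247 − $3,100 = $90,147.
Year 1: DB = ⌊$93,247 × 200%/5⌋ = $37,298; SL = ⌊$90,147/5⌋ = $18,029 → take DB $37,298. Book value $55,949.
Year 2: DB = ⌊$55,949 × 200%/5⌋ = $22,379; SL = ⌊$52,849/4⌋ = $13,212 → take DB $22,379. Book value $33,570.
Year 3: DB = ⌊$33,570 × 200%/5⌋ = $13,428; SL = ⌊$30,470/3⌋ = $10,156 → take DB $13,428. Book value $20,142.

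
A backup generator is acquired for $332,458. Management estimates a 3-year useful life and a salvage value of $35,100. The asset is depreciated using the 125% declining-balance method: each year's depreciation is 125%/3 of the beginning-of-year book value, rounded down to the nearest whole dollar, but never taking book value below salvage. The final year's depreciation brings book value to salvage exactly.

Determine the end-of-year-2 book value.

$113,129

Depreciable base = $332,458 − $35,100 = $297,358.
Year 1: ⌊$332,458 × 125%/3⌋ = $138,524. Book value $193,934.
Year 2: ⌊$193,934 × 125%/3⌋ = $80,805. Book value $113,129.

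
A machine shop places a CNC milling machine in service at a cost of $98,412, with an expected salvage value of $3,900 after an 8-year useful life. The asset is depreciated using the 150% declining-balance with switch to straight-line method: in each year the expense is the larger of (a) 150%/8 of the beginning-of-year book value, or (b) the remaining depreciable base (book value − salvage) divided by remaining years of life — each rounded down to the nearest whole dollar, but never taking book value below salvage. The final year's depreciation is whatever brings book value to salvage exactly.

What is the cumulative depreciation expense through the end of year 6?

Depreciable base = $98,412 − $3,900 = $94,512.
Year 1: DB = ⌊$98,412 × 150%/8⌋ = $18,452; SL = ⌊$94,512/8⌋ = $11,814 → take DB $18,452. Book value $79,960.
Year 2: DB = ⌊$79,960 × 150%/8⌋ = $14,992; SL = ⌊$76,060/7⌋ = $10,865 → take DB $14,992. Book value $64,968.
Year 3: DB = ⌊$64,968 × 150%/8⌋ = $12,181; SL = ⌊$61,068/6⌋ = $10,178 → take DB $12,181. Book value $52,787.
Year 4: DB = ⌊$52,787 × 150%/8⌋ = $9,897; SL = ⌊$48,887/5⌋ = $9,777 → take DB $9,897. Book value $42,890.
Year 5: DB = ⌊$42,890 × 150%/8⌋ = $8,041; SL = ⌊$38,990/4⌋ = $9,747 → take SL $9,747. Book value $33,143.
Year 6: DB = ⌊$33,143 × 150%/8⌋ = $6,214; SL = ⌊$29,243/3⌋ = $9,747 → take SL $9,747. Book value $23,396.
Accumulated through year 6 = $98,412 − $23,396 = $75,016.

$75,016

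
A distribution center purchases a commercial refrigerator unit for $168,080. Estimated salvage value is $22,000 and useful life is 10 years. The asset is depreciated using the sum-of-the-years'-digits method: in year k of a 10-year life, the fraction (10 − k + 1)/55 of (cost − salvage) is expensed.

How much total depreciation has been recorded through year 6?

$119,520

Depreciable base = $168,080 − $22,000 = $146,080.
Sum of the years' digits = 10+9+8+7+6+5+4+3+2+1 = 55.
Year 1: $146,080 × 10/55 = $26,560. Book value $141,520.
Year 2: $146,080 × 9/55 = $23,904. Book value $117,616.
Year 3: $146,080 × 8/55 = $21,248. Book value $96,368.
Year 4: $146,080 × 7/55 = $18,592. Book value $77,776.
Year 5: $146,080 × 6/55 = $15,936. Book value $61,840.
Year 6: $146,080 × 5/55 = $13,280. Book value $48,560.
Accumulated through year 6 = $168,080 − $48,560 = $119,520.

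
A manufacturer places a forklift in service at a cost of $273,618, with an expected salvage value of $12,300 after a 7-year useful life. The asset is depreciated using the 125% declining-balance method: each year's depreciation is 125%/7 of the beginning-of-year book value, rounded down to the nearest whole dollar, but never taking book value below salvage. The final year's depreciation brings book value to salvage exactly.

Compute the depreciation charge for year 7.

$71,756

Depreciable base = $273,618 − $12,300 = $261,318.
Year 1: ⌊$273,618 × 125%/7⌋ = $48,860. Book value $224,758.
Year 2: ⌊$224,758 × 125%/7⌋ = $40,135. Book value $184,623.
Year 3: ⌊$184,623 × 125%/7⌋ = $32,968. Book value $151,655.
Year 4: ⌊$151,655 × 125%/7⌋ = $27,081. Book value $124,574.
Year 5: ⌊$124,574 × 125%/7⌋ = $22,245. Book value $102,329.
Year 6: ⌊$102,329 × 125%/7⌋ = $18,273. Book value $84,056.
Year 7 (final): $84,056 − $12,300 = $71,756. Book value $12,300.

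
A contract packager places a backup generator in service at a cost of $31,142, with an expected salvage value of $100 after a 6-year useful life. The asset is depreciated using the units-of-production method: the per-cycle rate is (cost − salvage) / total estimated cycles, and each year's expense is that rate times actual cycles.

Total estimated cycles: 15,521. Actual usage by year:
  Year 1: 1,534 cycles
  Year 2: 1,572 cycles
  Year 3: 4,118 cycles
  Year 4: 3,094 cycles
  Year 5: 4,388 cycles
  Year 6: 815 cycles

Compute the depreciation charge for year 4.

Depreciable base = $31,142 − $100 = $31,042.
Rate = $31,042 / 15,521 cycles = $2 per cycle.
Year 1: 1,534 × $2 = $3,068. Book value $28,074.
Year 2: 1,572 × $2 = $3,144. Book value $24,930.
Year 3: 4,118 × $2 = $8,236. Book value $16,694.
Year 4: 3,094 × $2 = $6,188. Book value $10,506.

$6,188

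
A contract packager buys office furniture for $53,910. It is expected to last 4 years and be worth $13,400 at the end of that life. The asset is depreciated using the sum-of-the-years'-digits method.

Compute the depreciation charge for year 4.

Depreciable base = $53,910 − $13,400 = $40,510.
Sum of the years' digits = 4+3+2+1 = 10.
Year 1: $40,510 × 4/10 = $16,204. Book value $37,706.
Year 2: $40,510 × 3/10 = $12,153. Book value $25,553.
Year 3: $40,510 × 2/10 = $8,102. Book value $17,451.
Year 4: $40,510 × 1/10 = $4,051. Book value $13,400.

$4,051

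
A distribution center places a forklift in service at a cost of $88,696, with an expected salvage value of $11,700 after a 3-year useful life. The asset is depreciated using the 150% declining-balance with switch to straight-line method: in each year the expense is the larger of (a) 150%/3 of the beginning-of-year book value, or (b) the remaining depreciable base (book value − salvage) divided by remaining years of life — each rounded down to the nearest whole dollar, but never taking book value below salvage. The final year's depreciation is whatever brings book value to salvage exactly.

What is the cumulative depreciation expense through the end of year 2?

Depreciable base = $88,696 − $11,700 = $76,996.
Year 1: DB = ⌊$88,696 × 150%/3⌋ = $44,348; SL = ⌊$76,996/3⌋ = $25,665 → take DB $44,348. Book value $44,348.
Year 2: DB = ⌊$44,348 × 150%/3⌋ = $22,174; SL = ⌊$32,648/2⌋ = $16,324 → take DB $22,174. Book value $22,174.
Accumulated through year 2 = $88,696 − $22,174 = $66,522.

$66,522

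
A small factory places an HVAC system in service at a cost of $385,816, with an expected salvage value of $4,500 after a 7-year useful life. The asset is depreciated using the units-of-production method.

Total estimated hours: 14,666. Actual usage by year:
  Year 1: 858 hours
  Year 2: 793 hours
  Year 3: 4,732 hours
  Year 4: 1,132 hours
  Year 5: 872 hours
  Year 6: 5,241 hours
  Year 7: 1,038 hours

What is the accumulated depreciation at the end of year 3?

$165,958

Depreciable base = $385,816 − $4,500 = $381,316.
Rate = $381,316 / 14,666 hours = $26 per hour.
Year 1: 858 × $26 = $22,308. Book value $363,508.
Year 2: 793 × $26 = $20,618. Book value $342,890.
Year 3: 4,732 × $26 = $123,032. Book value $219,858.
Accumulated through year 3 = $385,816 − $219,858 = $165,958.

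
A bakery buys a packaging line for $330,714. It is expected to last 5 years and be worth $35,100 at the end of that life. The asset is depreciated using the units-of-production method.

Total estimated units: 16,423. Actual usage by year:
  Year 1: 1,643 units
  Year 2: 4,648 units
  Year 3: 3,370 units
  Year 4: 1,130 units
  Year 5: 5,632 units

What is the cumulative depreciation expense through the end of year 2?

$113,238

Depreciable base = $330,714 − $35,100 = $295,614.
Rate = $295,614 / 16,423 units = $18 per unit.
Year 1: 1,643 × $18 = $29,574. Book value $301,140.
Year 2: 4,648 × $18 = $83,664. Book value $217,476.
Accumulated through year 2 = $330,714 − $217,476 = $113,238.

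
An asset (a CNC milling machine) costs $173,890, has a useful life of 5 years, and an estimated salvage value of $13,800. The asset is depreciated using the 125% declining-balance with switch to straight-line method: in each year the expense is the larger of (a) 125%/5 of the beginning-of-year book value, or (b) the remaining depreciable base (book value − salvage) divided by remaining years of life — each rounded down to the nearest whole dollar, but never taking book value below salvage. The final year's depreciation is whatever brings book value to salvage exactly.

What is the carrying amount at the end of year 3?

$69,810

Depreciable base = $173,890 − $13,800 = $160,090.
Year 1: DB = ⌊$173,890 × 125%/5⌋ = $43,472; SL = ⌊$160,090/5⌋ = $32,018 → take DB $43,472. Book value $130,418.
Year 2: DB = ⌊$130,418 × 125%/5⌋ = $32,604; SL = ⌊$116,618/4⌋ = $29,154 → take DB $32,604. Book value $97,814.
Year 3: DB = ⌊$97,814 × 125%/5⌋ = $24,453; SL = ⌊$84,014/3⌋ = $28,004 → take SL $28,004. Book value $69,810.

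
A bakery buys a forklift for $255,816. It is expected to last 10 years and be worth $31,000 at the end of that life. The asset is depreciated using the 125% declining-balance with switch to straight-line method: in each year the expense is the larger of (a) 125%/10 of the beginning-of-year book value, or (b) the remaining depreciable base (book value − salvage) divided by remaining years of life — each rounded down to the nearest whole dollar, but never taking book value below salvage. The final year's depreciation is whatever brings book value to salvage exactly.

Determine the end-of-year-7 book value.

Depreciable base = $255,816 − $31,000 = $224,816.
Year 1: DB = ⌊$255,816 × 125%/10⌋ = $31,977; SL = ⌊$224,816/10⌋ = $22,481 → take DB $31,977. Book value $223,839.
Year 2: DB = ⌊$223,839 × 125%/10⌋ = $27,979; SL = ⌊$192,839/9⌋ = $21,426 → take DB $27,979. Book value $195,860.
Year 3: DB = ⌊$195,860 × 125%/10⌋ = $24,482; SL = ⌊$164,860/8⌋ = $20,607 → take DB $24,482. Book value $171,378.
Year 4: DB = ⌊$171,378 × 125%/10⌋ = $21,422; SL = ⌊$140,378/7⌋ = $20,054 → take DB $21,422. Book value $149,956.
Year 5: DB = ⌊$149,956 × 125%/10⌋ = $18,744; SL = ⌊$118,956/6⌋ = $19,826 → take SL $19,826. Book value $130,130.
Year 6: DB = ⌊$130,130 × 125%/10⌋ = $16,266; SL = ⌊$99,130/5⌋ = $19,826 → take SL $19,826. Book value $110,304.
Year 7: DB = ⌊$110,304 × 125%/10⌋ = $13,788; SL = ⌊$79,304/4⌋ = $19,826 → take SL $19,826. Book value $90,478.

$90,478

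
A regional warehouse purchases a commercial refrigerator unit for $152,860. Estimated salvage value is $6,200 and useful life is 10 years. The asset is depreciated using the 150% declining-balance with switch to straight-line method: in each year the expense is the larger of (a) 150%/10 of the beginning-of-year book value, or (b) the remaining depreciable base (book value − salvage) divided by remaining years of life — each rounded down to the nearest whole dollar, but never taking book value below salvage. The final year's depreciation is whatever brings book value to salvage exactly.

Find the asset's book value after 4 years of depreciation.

Depreciable base = $152,860 − $6,200 = $146,660.
Year 1: DB = ⌊$152,860 × 150%/10⌋ = $22,929; SL = ⌊$146,660/10⌋ = $14,666 → take DB $22,929. Book value $129,931.
Year 2: DB = ⌊$129,931 × 150%/10⌋ = $19,489; SL = ⌊$123,731/9⌋ = $13,747 → take DB $19,489. Book value $110,442.
Year 3: DB = ⌊$110,442 × 150%/10⌋ = $16,566; SL = ⌊$104,242/8⌋ = $13,030 → take DB $16,566. Book value $93,876.
Year 4: DB = ⌊$93,876 × 150%/10⌋ = $14,081; SL = ⌊$87,676/7⌋ = $12,525 → take DB $14,081. Book value $79,795.

$79,795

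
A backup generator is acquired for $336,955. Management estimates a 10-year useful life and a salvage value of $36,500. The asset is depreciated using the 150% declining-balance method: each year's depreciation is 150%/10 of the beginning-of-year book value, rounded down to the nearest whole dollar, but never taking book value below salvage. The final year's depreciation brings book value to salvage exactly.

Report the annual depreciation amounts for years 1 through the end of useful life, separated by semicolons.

Depreciable base = $336,955 − $36,500 = $300,455.
Year 1: ⌊$336,955 × 150%/10⌋ = $50,543. Book value $286,412.
Year 2: ⌊$286,412 × 150%/10⌋ = $42,961. Book value $243,451.
Year 3: ⌊$243,451 × 150%/10⌋ = $36,517. Book value $206,934.
Year 4: ⌊$206,934 × 150%/10⌋ = $31,040. Book value $175,894.
Year 5: ⌊$175,894 × 150%/10⌋ = $26,384. Book value $149,510.
Year 6: ⌊$149,510 × 150%/10⌋ = $22,426. Book value $127,084.
Year 7: ⌊$127,084 × 150%/10⌋ = $19,062. Book value $108,022.
Year 8: ⌊$108,022 × 150%/10⌋ = $16,203. Book value $91,819.
Year 9: ⌊$91,819 × 150%/10⌋ = $13,772. Book value $78,047.
Year 10 (final): $78,047 − $36,500 = $41,547. Book value $36,500.

$50,543; $42,961; $36,517; $31,040; $26,384; $22,426; $19,062; $16,203; $13,772; $41,547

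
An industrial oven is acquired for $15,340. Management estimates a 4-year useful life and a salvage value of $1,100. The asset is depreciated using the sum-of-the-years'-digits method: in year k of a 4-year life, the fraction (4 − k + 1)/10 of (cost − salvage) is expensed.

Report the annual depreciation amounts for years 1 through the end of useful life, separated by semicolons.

$5,696; $4,272; $2,848; $1,424

Depreciable base = $15,340 − $1,100 = $14,240.
Sum of the years' digits = 4+3+2+1 = 10.
Year 1: $14,240 × 4/10 = $5,696. Book value $9,644.
Year 2: $14,240 × 3/10 = $4,272. Book value $5,372.
Year 3: $14,240 × 2/10 = $2,848. Book value $2,524.
Year 4: $14,240 × 1/10 = $1,424. Book value $1,100.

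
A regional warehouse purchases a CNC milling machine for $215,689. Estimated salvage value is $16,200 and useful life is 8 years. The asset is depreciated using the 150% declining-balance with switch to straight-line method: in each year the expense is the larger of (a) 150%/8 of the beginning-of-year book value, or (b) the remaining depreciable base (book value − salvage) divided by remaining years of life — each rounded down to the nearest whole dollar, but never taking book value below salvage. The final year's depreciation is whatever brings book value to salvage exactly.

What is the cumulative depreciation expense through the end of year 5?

Depreciable base = $215,689 − $16,200 = $199,489.
Year 1: DB = ⌊$215,689 × 150%/8⌋ = $40,441; SL = ⌊$199,489/8⌋ = $24,936 → take DB $40,441. Book value $175,248.
Year 2: DB = ⌊$175,248 × 150%/8⌋ = $32,859; SL = ⌊$159,048/7⌋ = $22,721 → take DB $32,859. Book value $142,389.
Year 3: DB = ⌊$142,389 × 150%/8⌋ = $26,697; SL = ⌊$126,189/6⌋ = $21,031 → take DB $26,697. Book value $115,692.
Year 4: DB = ⌊$115,692 × 150%/8⌋ = $21,692; SL = ⌊$99,492/5⌋ = $19,898 → take DB $21,692. Book value $94,000.
Year 5: DB = ⌊$94,000 × 150%/8⌋ = $17,625; SL = ⌊$77,800/4⌋ = $19,450 → take SL $19,450. Book value $74,550.
Accumulated through year 5 = $215,689 − $74,550 = $141,139.

$141,139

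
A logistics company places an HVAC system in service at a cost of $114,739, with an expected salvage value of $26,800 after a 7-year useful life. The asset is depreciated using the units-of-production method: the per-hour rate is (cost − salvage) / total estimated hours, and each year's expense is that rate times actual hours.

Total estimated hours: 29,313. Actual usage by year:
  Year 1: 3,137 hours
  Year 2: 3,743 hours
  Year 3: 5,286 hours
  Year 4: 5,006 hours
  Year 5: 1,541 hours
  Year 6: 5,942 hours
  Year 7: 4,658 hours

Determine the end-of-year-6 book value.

Depreciable base = $114,739 − $26,800 = $87,939.
Rate = $87,939 / 29,313 hours = $3 per hour.
Year 1: 3,137 × $3 = $9,411. Book value $105,328.
Year 2: 3,743 × $3 = $11,229. Book value $94,099.
Year 3: 5,286 × $3 = $15,858. Book value $78,241.
Year 4: 5,006 × $3 = $15,018. Book value $63,223.
Year 5: 1,541 × $3 = $4,623. Book value $58,600.
Year 6: 5,942 × $3 = $17,826. Book value $40,774.

$40,774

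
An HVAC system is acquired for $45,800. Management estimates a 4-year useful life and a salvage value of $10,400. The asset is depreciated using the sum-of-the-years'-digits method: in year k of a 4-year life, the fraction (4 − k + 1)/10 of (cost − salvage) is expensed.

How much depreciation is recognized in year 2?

$10,620

Depreciable base = $45,800 − $10,400 = $35,400.
Sum of the years' digits = 4+3+2+1 = 10.
Year 1: $35,400 × 4/10 = $14,160. Book value $31,640.
Year 2: $35,400 × 3/10 = $10,620. Book value $21,020.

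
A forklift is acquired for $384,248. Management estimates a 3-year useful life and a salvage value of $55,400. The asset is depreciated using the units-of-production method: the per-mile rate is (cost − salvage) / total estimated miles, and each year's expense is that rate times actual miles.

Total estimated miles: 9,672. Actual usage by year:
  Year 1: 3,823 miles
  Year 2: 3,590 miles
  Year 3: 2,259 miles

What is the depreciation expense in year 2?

$122,060

Depreciable base = $384,248 − $55,400 = $328,848.
Rate = $328,848 / 9,672 miles = $34 per mile.
Year 1: 3,823 × $34 = $129,982. Book value $254,266.
Year 2: 3,590 × $34 = $122,060. Book value $132,206.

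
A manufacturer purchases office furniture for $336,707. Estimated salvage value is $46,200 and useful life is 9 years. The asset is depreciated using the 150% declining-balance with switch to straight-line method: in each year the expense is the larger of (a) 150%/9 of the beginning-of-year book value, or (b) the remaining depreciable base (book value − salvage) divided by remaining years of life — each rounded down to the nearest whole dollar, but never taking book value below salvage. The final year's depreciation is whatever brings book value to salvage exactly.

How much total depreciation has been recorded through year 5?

Depreciable base = $336,707 − $46,200 = $290,507.
Year 1: DB = ⌊$336,707 × 150%/9⌋ = $56,117; SL = ⌊$290,507/9⌋ = $32,278 → take DB $56,117. Book value $280,590.
Year 2: DB = ⌊$280,590 × 150%/9⌋ = $46,765; SL = ⌊$234,390/8⌋ = $29,298 → take DB $46,765. Book value $233,825.
Year 3: DB = ⌊$233,825 × 150%/9⌋ = $38,970; SL = ⌊$187,625/7⌋ = $26,803 → take DB $38,970. Book value $194,855.
Year 4: DB = ⌊$194,855 × 150%/9⌋ = $32,475; SL = ⌊$148,655/6⌋ = $24,775 → take DB $32,475. Book value $162,380.
Year 5: DB = ⌊$162,380 × 150%/9⌋ = $27,063; SL = ⌊$116,180/5⌋ = $23,236 → take DB $27,063. Book value $135,317.
Accumulated through year 5 = $336,707 − $135,317 = $201,390.

$201,390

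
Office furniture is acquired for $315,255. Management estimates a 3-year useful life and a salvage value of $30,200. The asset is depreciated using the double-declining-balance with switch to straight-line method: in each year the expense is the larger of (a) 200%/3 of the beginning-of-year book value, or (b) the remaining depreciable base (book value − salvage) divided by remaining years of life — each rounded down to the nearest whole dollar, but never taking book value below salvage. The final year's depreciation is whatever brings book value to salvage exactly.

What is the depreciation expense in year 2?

$70,056

Depreciable base = $315,255 − $30,200 = $285,055.
Year 1: DB = ⌊$315,255 × 200%/3⌋ = $210,170; SL = ⌊$285,055/3⌋ = $95,018 → take DB $210,170. Book value $105,085.
Year 2: DB = ⌊$105,085 × 200%/3⌋ = $70,056; SL = ⌊$74,885/2⌋ = $37,442 → take DB $70,056. Book value $35,029.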